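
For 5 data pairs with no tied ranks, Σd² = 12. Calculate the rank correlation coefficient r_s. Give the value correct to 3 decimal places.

ρ = 1 − 6Σd² / [n(n²−1)] = 1 − 6×12 / (5×24)
  = 1 − 72/120 = 1 − 0.6000 ≈ 0.400

0.400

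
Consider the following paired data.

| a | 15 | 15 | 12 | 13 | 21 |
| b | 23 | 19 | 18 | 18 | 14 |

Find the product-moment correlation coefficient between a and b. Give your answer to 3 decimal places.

-0.544

n = 5, Σa = 76, Σb = 92, Σa² = 1204, Σb² = 1734, Σab = 1374
nΣab − ΣaΣb = 6870 − 6992 = -122
nΣa² − (Σa)² = 6020 − 5776 = 244; nΣb² − (Σb)² = 8670 − 8464 = 206
r = -122 / √(244 × 206) = -122 / 224.1963 ≈ -0.544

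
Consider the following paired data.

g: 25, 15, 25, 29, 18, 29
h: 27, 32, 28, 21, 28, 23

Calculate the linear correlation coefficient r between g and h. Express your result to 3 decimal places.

-0.891

n = 6, Σg = 141, Σh = 159, Σg² = 3481, Σh² = 4291, Σgh = 3635
nΣgh − ΣgΣh = 21810 − 22419 = -609
nΣg² − (Σg)² = 20886 − 19881 = 1005; nΣh² − (Σh)² = 25746 − 25281 = 465
r = -609 / √(1005 × 465) = -609 / 683.6117 ≈ -0.891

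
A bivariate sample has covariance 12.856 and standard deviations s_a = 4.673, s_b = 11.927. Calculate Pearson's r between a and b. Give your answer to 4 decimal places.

r = Cov(a,b) / (s_a · s_b) = 12.856 / (4.673 × 11.927)
  = 12.856 / 55.7349 ≈ 0.2307

0.2307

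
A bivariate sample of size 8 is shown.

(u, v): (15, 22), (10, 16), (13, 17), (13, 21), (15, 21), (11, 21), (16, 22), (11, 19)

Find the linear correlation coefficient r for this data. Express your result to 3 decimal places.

0.678

n = 8, Σu = 104, Σv = 159, Σu² = 1386, Σv² = 3197, Σuv = 2091
nΣuv − ΣuΣv = 16728 − 16536 = 192
nΣu² − (Σu)² = 11088 − 10816 = 272; nΣv² − (Σv)² = 25576 − 25281 = 295
r = 192 / √(272 × 295) = 192 / 283.2667 ≈ 0.678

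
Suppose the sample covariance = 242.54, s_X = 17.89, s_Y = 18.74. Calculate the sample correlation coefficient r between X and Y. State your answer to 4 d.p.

0.7234

r = Cov(X,Y) / (s_X · s_Y) = 242.54 / (17.89 × 18.74)
  = 242.54 / 335.2586 ≈ 0.7234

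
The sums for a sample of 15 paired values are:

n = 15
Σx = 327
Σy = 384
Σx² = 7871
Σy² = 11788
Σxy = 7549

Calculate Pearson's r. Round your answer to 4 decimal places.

-0.6820

r = (nΣxy − ΣxΣy) / √[(nΣx² − (Σx)²)(nΣy² − (Σy)²)]
Numerator: 15×7549 − 327×384 = -12333
Denominator: √[(118065 − 106929)(176820 − 147456)] = √[11136 × 29364] = 18083.0723
r = -12333 / 18083.0723 ≈ -0.6820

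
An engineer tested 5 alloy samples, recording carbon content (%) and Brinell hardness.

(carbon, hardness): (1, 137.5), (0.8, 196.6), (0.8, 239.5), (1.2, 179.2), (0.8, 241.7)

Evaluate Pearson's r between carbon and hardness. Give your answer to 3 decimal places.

n = 5, Σx = 4.6, Σy = 994.5, Σx² = 4.36, Σy² = 205449.59, Σxy = 894.78
nΣxy − ΣxΣy = 4473.9 − 4574.7 = -100.8
nΣx² − (Σx)² = 21.8 − 21.16 = 0.64; nΣy² − (Σy)² = 1027247.95 − 989030.25 = 38217.7
r = -100.8 / √(0.64 × 38217.7) = -100.8 / 156.3948 ≈ -0.645

-0.645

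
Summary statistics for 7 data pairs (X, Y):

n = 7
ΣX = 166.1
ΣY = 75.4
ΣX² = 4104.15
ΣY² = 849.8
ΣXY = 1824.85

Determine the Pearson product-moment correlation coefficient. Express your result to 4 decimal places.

r = (nΣXY − ΣXΣY) / √[(nΣX² − (ΣX)²)(nΣY² − (ΣY)²)]
Numerator: 7×1824.85 − 166.1×75.4 = 250.01
Denominator: √[(28729.05 − 27589.21)(5948.6 − 5685.16)] = √[1139.84 × 263.44] = 547.9776
r = 250.01 / 547.9776 ≈ 0.4562

0.4562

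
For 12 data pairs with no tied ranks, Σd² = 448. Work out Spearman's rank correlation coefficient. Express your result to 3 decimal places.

-0.566

ρ = 1 − 6Σd² / [n(n²−1)] = 1 − 6×448 / (12×143)
  = 1 − 2688/1716 = 1 − 1.5664 ≈ -0.566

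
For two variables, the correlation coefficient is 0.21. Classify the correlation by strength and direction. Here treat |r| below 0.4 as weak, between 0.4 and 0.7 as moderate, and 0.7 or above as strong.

r = 0.21 > 0 so the relationship is positive.
|r| = 0.21, which falls in the weak range.

weak positive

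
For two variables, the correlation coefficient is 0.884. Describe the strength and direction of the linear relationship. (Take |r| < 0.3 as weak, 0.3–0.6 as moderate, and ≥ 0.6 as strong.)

strong positive

r = 0.884 > 0 so the relationship is positive.
|r| = 0.884, which falls in the strong range.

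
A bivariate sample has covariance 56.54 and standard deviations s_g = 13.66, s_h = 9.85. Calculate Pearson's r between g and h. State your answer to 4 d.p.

0.4202

r = Cov(g,h) / (s_g · s_h) = 56.54 / (13.66 × 9.85)
  = 56.54 / 134.5510 ≈ 0.4202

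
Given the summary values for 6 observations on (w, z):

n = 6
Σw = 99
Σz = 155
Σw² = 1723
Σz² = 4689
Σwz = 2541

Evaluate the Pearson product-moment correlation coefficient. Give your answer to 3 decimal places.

r = (nΣwz − ΣwΣz) / √[(nΣw² − (Σw)²)(nΣz² − (Σz)²)]
Numerator: 6×2541 − 99×155 = -99
Denominator: √[(10338 − 9801)(28134 − 24025)] = √[537 × 4109] = 1485.4403
r = -99 / 1485.4403 ≈ -0.067

-0.067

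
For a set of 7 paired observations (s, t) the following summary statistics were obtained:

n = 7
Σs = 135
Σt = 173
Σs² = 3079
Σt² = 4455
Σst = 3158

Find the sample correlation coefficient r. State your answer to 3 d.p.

r = (nΣst − ΣsΣt) / √[(nΣs² − (Σs)²)(nΣt² − (Σt)²)]
Numerator: 7×3158 − 135×173 = -1249
Denominator: √[(21553 − 18225)(31185 − 29929)] = √[3328 × 1256] = 2044.4970
r = -1249 / 2044.4970 ≈ -0.611

-0.611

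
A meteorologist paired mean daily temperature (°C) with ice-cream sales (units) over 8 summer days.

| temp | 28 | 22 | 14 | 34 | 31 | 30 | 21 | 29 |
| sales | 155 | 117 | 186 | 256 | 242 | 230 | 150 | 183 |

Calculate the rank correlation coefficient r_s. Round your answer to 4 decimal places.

Rank temp: 4, 3, 1, 8, 7, 6, 2, 5
Rank sales: 3, 1, 5, 8, 7, 6, 2, 4
d = rank(temp) − rank(sales): 1, 2, -4, 0, 0, 0, 0, 1; Σd² = 22
ρ = 1 − 6Σd² / [n(n²−1)] = 1 − 6×22 / (8×63) = 1 − 132/504 ≈ 0.7381

0.7381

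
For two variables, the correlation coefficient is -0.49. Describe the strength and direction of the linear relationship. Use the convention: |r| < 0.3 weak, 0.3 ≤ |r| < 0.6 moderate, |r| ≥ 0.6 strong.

r = -0.49 < 0 so the relationship is negative.
|r| = 0.49, which falls in the moderate range.

moderate negative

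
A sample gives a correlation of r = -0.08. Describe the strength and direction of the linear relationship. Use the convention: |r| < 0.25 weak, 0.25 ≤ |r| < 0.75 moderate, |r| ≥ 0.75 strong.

r = -0.08 < 0 so the relationship is negative.
|r| = 0.08, which falls in the weak range.

weak negative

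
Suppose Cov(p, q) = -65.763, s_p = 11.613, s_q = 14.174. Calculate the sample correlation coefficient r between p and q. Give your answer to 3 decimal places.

r = Cov(p,q) / (s_p · s_q) = -65.763 / (11.613 × 14.174)
  = -65.763 / 164.6027 ≈ -0.400

-0.400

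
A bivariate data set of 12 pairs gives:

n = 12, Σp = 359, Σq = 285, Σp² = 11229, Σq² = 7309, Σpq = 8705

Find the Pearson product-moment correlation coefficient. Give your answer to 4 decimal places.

0.3478

r = (nΣpq − ΣpΣq) / √[(nΣp² − (Σp)²)(nΣq² − (Σq)²)]
Numerator: 12×8705 − 359×285 = 2145
Denominator: √[(134748 − 128881)(87708 − 81225)] = √[5867 × 6483] = 6167.3139
r = 2145 / 6167.3139 ≈ 0.3478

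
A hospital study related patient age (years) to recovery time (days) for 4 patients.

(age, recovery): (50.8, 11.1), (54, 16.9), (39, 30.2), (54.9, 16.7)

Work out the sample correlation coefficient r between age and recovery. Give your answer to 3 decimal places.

-0.839

n = 4, Σx = 198.7, Σy = 74.9, Σx² = 10031.65, Σy² = 1599.75, Σxy = 3571.11
nΣxy − ΣxΣy = 14284.44 − 14882.63 = -598.19
nΣx² − (Σx)² = 40126.6 − 39481.69 = 644.91; nΣy² − (Σy)² = 6399 − 5610.01 = 788.99
r = -598.19 / √(644.91 × 788.99) = -598.19 / 713.3215 ≈ -0.839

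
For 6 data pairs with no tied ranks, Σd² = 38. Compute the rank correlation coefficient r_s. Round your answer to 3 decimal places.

-0.086

ρ = 1 − 6Σd² / [n(n²−1)] = 1 − 6×38 / (6×35)
  = 1 − 228/210 = 1 − 1.0857 ≈ -0.086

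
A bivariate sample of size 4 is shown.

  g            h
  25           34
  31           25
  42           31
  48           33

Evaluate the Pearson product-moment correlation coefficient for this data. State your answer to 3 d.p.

n = 4, Σg = 146, Σh = 123, Σg² = 5654, Σh² = 3831, Σgh = 4511
nΣgh − ΣgΣh = 18044 − 17958 = 86
nΣg² − (Σg)² = 22616 − 21316 = 1300; nΣh² − (Σh)² = 15324 − 15129 = 195
r = 86 / √(1300 × 195) = 86 / 503.4878 ≈ 0.171

0.171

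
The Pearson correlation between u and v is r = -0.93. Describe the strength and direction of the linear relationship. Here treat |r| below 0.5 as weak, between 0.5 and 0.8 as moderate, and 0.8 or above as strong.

r = -0.93 < 0 so the relationship is negative.
|r| = 0.93, which falls in the strong range.

strong negative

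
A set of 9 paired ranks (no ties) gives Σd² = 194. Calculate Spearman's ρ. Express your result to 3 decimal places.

-0.617

ρ = 1 − 6Σd² / [n(n²−1)] = 1 − 6×194 / (9×80)
  = 1 − 1164/720 = 1 − 1.6167 ≈ -0.617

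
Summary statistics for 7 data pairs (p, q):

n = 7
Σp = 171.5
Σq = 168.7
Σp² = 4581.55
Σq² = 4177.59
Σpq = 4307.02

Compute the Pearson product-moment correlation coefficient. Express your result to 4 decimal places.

0.8433

r = (nΣpq − ΣpΣq) / √[(nΣp² − (Σp)²)(nΣq² − (Σq)²)]
Numerator: 7×4307.02 − 171.5×168.7 = 1217.09
Denominator: √[(32070.85 − 29412.25)(29243.13 − 28459.69)] = √[2658.6 × 783.44] = 1443.2095
r = 1217.09 / 1443.2095 ≈ 0.8433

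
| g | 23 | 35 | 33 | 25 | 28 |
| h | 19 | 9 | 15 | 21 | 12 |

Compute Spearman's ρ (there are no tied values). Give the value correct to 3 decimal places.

-0.800

Rank g: 1, 5, 4, 2, 3
Rank h: 4, 1, 3, 5, 2
d = rank(g) − rank(h): -3, 4, 1, -3, 1; Σd² = 36
ρ = 1 − 6Σd² / [n(n²−1)] = 1 − 6×36 / (5×24) = 1 − 216/120 ≈ -0.800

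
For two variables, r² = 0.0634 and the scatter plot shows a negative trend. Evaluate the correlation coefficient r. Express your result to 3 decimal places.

-0.252

|r| = √0.0634 = 0.252
The association is negative, so r = −0.252.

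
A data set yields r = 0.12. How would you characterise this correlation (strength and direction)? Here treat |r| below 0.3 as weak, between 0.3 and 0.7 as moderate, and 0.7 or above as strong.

r = 0.12 > 0 so the relationship is positive.
|r| = 0.12, which falls in the weak range.

weak positive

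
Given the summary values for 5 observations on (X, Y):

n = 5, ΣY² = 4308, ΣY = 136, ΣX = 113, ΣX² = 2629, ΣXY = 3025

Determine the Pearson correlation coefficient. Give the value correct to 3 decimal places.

r = (nΣXY − ΣXΣY) / √[(nΣX² − (ΣX)²)(nΣY² − (ΣY)²)]
Numerator: 5×3025 − 113×136 = -243
Denominator: √[(13145 − 12769)(21540 − 18496)] = √[376 × 3044] = 1069.8336
r = -243 / 1069.8336 ≈ -0.227

-0.227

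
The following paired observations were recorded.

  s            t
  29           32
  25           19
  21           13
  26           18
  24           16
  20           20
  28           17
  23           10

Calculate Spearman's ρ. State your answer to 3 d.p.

0.381

Rank s: 8, 5, 2, 6, 4, 1, 7, 3
Rank t: 8, 6, 2, 5, 3, 7, 4, 1
d = rank(s) − rank(t): 0, -1, 0, 1, 1, -6, 3, 2; Σd² = 52
ρ = 1 − 6Σd² / [n(n²−1)] = 1 − 6×52 / (8×63) = 1 − 312/504 ≈ 0.381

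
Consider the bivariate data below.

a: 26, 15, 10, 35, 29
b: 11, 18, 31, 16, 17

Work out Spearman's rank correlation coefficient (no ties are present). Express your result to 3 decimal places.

-0.700

Rank a: 3, 2, 1, 5, 4
Rank b: 1, 4, 5, 2, 3
d = rank(a) − rank(b): 2, -2, -4, 3, 1; Σd² = 34
ρ = 1 − 6Σd² / [n(n²−1)] = 1 − 6×34 / (5×24) = 1 − 204/120 ≈ -0.700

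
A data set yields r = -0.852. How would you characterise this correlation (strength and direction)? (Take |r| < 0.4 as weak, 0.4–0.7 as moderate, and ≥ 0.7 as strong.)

r = -0.852 < 0 so the relationship is negative.
|r| = 0.852, which falls in the strong range.

strong negative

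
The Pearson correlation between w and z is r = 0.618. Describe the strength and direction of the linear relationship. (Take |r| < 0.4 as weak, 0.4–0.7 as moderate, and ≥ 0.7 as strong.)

moderate positive

r = 0.618 > 0 so the relationship is positive.
|r| = 0.618, which falls in the moderate range.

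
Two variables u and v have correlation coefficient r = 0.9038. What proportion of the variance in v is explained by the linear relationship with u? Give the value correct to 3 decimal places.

r² = (0.9038)² = 0.817

0.817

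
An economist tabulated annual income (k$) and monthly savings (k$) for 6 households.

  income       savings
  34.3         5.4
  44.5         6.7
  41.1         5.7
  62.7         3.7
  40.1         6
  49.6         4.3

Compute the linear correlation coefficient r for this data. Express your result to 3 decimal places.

n = 6, Σx = 272.3, Σy = 31.8, Σx² = 12845.41, Σy² = 174.72, Σxy = 1403.51
nΣxy − ΣxΣy = 8421.06 − 8659.14 = -238.08
nΣx² − (Σx)² = 77072.46 − 74147.29 = 2925.17; nΣy² − (Σy)² = 1048.32 − 1011.24 = 37.08
r = -238.08 / √(2925.17 × 37.08) = -238.08 / 329.3407 ≈ -0.723

-0.723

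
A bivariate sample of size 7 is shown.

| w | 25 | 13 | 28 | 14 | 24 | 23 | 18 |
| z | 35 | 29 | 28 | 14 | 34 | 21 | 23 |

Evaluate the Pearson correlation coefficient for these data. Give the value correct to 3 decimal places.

0.516

n = 7, Σw = 145, Σz = 184, Σw² = 3203, Σz² = 5172, Σwz = 3945
nΣwz − ΣwΣz = 27615 − 26680 = 935
nΣw² − (Σw)² = 22421 − 21025 = 1396; nΣz² − (Σz)² = 36204 − 33856 = 2348
r = 935 / √(1396 × 2348) = 935 / 1810.4718 ≈ 0.516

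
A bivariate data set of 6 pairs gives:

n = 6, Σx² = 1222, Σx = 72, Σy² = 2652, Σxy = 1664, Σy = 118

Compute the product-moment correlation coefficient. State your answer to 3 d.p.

r = (nΣxy − ΣxΣy) / √[(nΣx² − (Σx)²)(nΣy² − (Σy)²)]
Numerator: 6×1664 − 72×118 = 1488
Denominator: √[(7332 − 5184)(15912 − 13924)] = √[2148 × 1988] = 2066.4520
r = 1488 / 2066.4520 ≈ 0.720

0.720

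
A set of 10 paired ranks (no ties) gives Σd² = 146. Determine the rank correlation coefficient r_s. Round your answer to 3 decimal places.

ρ = 1 − 6Σd² / [n(n²−1)] = 1 − 6×146 / (10×99)
  = 1 − 876/990 = 1 − 0.8848 ≈ 0.115

0.115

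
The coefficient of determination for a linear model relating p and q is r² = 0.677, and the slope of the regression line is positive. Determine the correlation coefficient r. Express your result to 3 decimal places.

0.823

|r| = √0.677 = 0.823
The association is positive, so r = 0.823.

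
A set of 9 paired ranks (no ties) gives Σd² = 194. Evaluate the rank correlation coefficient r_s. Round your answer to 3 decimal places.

ρ = 1 − 6Σd² / [n(n²−1)] = 1 − 6×194 / (9×80)
  = 1 − 1164/720 = 1 − 1.6167 ≈ -0.617

-0.617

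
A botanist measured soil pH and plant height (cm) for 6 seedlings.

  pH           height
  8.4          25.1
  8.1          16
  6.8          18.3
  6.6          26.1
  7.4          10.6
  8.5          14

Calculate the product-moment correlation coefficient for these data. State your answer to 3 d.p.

n = 6, Σx = 45.8, Σy = 110.1, Σx² = 352.98, Σy² = 2210.47, Σxy = 834.58
nΣxy − ΣxΣy = 5007.48 − 5042.58 = -35.1
nΣx² − (Σx)² = 2117.88 − 2097.64 = 20.24; nΣy² − (Σy)² = 13262.82 − 12122.01 = 1140.81
r = -35.1 / √(20.24 × 1140.81) = -35.1 / 151.9539 ≈ -0.231

-0.231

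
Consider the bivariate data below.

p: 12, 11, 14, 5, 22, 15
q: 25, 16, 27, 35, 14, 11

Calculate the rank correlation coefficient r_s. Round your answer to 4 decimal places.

Rank p: 3, 2, 4, 1, 6, 5
Rank q: 4, 3, 5, 6, 2, 1
d = rank(p) − rank(q): -1, -1, -1, -5, 4, 4; Σd² = 60
ρ = 1 − 6Σd² / [n(n²−1)] = 1 − 6×60 / (6×35) = 1 − 360/210 ≈ -0.7143

-0.7143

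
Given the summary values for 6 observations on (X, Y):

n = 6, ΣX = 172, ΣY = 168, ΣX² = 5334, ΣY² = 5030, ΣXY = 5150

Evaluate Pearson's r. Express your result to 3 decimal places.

r = (nΣXY − ΣXΣY) / √[(nΣX² − (ΣX)²)(nΣY² − (ΣY)²)]
Numerator: 6×5150 − 172×168 = 2004
Denominator: √[(32004 − 29584)(30180 − 28224)] = √[2420 × 1956] = 2175.6654
r = 2004 / 2175.6654 ≈ 0.921

0.921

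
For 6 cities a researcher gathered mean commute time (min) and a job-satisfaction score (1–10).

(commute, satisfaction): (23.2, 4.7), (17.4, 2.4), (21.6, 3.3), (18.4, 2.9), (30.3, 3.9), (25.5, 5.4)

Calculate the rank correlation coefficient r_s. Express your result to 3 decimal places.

Rank commute: 4, 1, 3, 2, 6, 5
Rank satisfaction: 5, 1, 3, 2, 4, 6
d = rank(commute) − rank(satisfaction): -1, 0, 0, 0, 2, -1; Σd² = 6
ρ = 1 − 6Σd² / [n(n²−1)] = 1 − 6×6 / (6×35) = 1 − 36/210 ≈ 0.829

0.829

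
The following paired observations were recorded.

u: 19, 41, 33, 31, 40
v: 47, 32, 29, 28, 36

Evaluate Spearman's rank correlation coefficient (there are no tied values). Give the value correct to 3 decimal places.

Rank u: 1, 5, 3, 2, 4
Rank v: 5, 3, 2, 1, 4
d = rank(u) − rank(v): -4, 2, 1, 1, 0; Σd² = 22
ρ = 1 − 6Σd² / [n(n²−1)] = 1 − 6×22 / (5×24) = 1 − 132/120 ≈ -0.100

-0.100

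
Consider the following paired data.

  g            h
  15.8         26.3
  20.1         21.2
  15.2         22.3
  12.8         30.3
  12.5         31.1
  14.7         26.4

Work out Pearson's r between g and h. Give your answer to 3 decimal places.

-0.862

n = 6, Σg = 91.1, Σh = 157.6, Σg² = 1420.87, Σh² = 4220.68, Σgh = 2345.29
nΣgh − ΣgΣh = 14071.74 − 14357.36 = -285.62
nΣg² − (Σg)² = 8525.22 − 8299.21 = 226.01; nΣh² − (Σh)² = 25324.08 − 24837.76 = 486.32
r = -285.62 / √(226.01 × 486.32) = -285.62 / 331.5316 ≈ -0.862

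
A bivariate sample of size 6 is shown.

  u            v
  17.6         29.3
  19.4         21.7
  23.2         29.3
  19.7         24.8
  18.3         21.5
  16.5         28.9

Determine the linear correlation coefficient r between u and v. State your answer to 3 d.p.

0.061

n = 6, Σu = 114.7, Σv = 155.5, Σu² = 2219.59, Σv² = 4100.37, Σuv = 2975.28
nΣuv − ΣuΣv = 17851.68 − 17835.85 = 15.83
nΣu² − (Σu)² = 13317.54 − 13156.09 = 161.45; nΣv² − (Σv)² = 24602.22 − 24180.25 = 421.97
r = 15.83 / √(161.45 × 421.97) = 15.83 / 261.0116 ≈ 0.061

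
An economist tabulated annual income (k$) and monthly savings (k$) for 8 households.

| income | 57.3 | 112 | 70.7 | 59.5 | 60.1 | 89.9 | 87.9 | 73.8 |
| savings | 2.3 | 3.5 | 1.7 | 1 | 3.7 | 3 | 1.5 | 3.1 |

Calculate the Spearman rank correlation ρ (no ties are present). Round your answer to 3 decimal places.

Rank income: 1, 8, 4, 2, 3, 7, 6, 5
Rank savings: 4, 7, 3, 1, 8, 5, 2, 6
d = rank(income) − rank(savings): -3, 1, 1, 1, -5, 2, 4, -1; Σd² = 58
ρ = 1 − 6Σd² / [n(n²−1)] = 1 − 6×58 / (8×63) = 1 − 348/504 ≈ 0.310

0.310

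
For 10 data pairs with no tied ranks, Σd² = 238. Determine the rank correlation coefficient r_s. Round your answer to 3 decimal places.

-0.442

ρ = 1 − 6Σd² / [n(n²−1)] = 1 − 6×238 / (10×99)
  = 1 − 1428/990 = 1 − 1.4424 ≈ -0.442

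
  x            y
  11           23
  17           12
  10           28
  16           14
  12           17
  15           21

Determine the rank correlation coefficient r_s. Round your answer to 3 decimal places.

-0.943

Rank x: 2, 6, 1, 5, 3, 4
Rank y: 5, 1, 6, 2, 3, 4
d = rank(x) − rank(y): -3, 5, -5, 3, 0, 0; Σd² = 68
ρ = 1 − 6Σd² / [n(n²−1)] = 1 − 6×68 / (6×35) = 1 − 408/210 ≈ -0.943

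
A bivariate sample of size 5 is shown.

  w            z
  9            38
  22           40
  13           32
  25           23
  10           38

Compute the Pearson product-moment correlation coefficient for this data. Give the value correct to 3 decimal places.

n = 5, Σw = 79, Σz = 171, Σw² = 1459, Σz² = 6041, Σwz = 2593
nΣwz − ΣwΣz = 12965 − 13509 = -544
nΣw² − (Σw)² = 7295 − 6241 = 1054; nΣz² − (Σz)² = 30205 − 29241 = 964
r = -544 / √(1054 × 964) = -544 / 1007.9960 ≈ -0.540

-0.540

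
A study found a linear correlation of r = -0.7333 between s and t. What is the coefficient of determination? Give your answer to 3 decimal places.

r² = (-0.7333)² = 0.538

0.538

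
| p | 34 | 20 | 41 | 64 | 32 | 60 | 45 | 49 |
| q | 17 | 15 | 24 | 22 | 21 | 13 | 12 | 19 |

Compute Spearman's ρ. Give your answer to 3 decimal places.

Rank p: 3, 1, 4, 8, 2, 7, 5, 6
Rank q: 4, 3, 8, 7, 6, 2, 1, 5
d = rank(p) − rank(q): -1, -2, -4, 1, -4, 5, 4, 1; Σd² = 80
ρ = 1 − 6Σd² / [n(n²−1)] = 1 − 6×80 / (8×63) = 1 − 480/504 ≈ 0.048

0.048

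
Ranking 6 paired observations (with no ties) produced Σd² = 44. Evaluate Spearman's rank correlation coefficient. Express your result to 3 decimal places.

-0.257

ρ = 1 − 6Σd² / [n(n²−1)] = 1 − 6×44 / (6×35)
  = 1 − 264/210 = 1 − 1.2571 ≈ -0.257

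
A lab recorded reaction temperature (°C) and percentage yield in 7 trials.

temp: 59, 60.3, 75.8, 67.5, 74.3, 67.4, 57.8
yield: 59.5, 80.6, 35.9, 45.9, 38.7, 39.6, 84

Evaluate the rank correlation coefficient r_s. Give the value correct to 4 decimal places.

-0.9286

Rank temp: 2, 3, 7, 5, 6, 4, 1
Rank yield: 5, 6, 1, 4, 2, 3, 7
d = rank(temp) − rank(yield): -3, -3, 6, 1, 4, 1, -6; Σd² = 108
ρ = 1 − 6Σd² / [n(n²−1)] = 1 − 6×108 / (7×48) = 1 − 648/336 ≈ -0.9286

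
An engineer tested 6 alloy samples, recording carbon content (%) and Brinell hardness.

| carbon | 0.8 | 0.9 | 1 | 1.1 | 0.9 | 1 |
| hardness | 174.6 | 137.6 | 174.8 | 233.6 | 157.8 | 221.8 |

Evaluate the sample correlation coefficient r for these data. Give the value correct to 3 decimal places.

n = 6, Σx = 5.7, Σy = 1100.2, Σx² = 5.47, Σy² = 208639, Σxy = 1059.1
nΣxy − ΣxΣy = 6354.6 − 6271.14 = 83.46
nΣx² − (Σx)² = 32.82 − 32.49 = 0.33; nΣy² − (Σy)² = 1251834 − 1210440.04 = 41393.96
r = 83.46 / √(0.33 × 41393.96) = 83.46 / 116.8760 ≈ 0.714

0.714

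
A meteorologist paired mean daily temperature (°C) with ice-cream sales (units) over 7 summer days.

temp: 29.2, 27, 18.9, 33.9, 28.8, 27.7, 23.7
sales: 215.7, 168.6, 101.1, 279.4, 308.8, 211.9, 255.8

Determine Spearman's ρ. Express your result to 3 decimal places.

0.643

Rank temp: 6, 3, 1, 7, 5, 4, 2
Rank sales: 4, 2, 1, 6, 7, 3, 5
d = rank(temp) − rank(sales): 2, 1, 0, 1, -2, 1, -3; Σd² = 20
ρ = 1 − 6Σd² / [n(n²−1)] = 1 − 6×20 / (7×48) = 1 − 120/336 ≈ 0.643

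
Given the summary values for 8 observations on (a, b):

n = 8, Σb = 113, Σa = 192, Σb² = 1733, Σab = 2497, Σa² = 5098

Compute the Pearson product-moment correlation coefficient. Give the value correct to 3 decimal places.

r = (nΣab − ΣaΣb) / √[(nΣa² − (Σa)²)(nΣb² − (Σb)²)]
Numerator: 8×2497 − 192×113 = -1720
Denominator: √[(40784 − 36864)(13864 − 12769)] = √[3920 × 1095] = 2071.8108
r = -1720 / 2071.8108 ≈ -0.830

-0.830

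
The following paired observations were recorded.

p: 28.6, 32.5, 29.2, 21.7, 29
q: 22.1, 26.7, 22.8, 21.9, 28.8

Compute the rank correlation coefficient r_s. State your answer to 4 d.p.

Rank p: 2, 5, 4, 1, 3
Rank q: 2, 4, 3, 1, 5
d = rank(p) − rank(q): 0, 1, 1, 0, -2; Σd² = 6
ρ = 1 − 6Σd² / [n(n²−1)] = 1 − 6×6 / (5×24) = 1 − 36/120 ≈ 0.7000

0.7000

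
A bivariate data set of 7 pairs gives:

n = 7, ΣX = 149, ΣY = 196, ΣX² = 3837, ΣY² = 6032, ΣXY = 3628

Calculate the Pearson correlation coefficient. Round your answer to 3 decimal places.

r = (nΣXY − ΣXΣY) / √[(nΣX² − (ΣX)²)(nΣY² − (ΣY)²)]
Numerator: 7×3628 − 149×196 = -3808
Denominator: √[(26859 − 22201)(42224 − 38416)] = √[4658 × 3808] = 4211.6106
r = -3808 / 4211.6106 ≈ -0.904

-0.904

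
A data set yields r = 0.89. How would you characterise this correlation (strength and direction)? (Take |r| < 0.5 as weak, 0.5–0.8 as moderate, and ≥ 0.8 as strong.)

r = 0.89 > 0 so the relationship is positive.
|r| = 0.89, which falls in the strong range.

strong positive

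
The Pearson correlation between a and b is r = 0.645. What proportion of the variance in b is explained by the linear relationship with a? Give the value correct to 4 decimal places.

0.4160

r² = (0.645)² = 0.4160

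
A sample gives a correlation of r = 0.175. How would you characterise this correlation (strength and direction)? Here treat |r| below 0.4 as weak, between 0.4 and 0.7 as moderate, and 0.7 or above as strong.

r = 0.175 > 0 so the relationship is positive.
|r| = 0.175, which falls in the weak range.

weak positive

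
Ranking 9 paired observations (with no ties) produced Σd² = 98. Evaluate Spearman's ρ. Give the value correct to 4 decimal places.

ρ = 1 − 6Σd² / [n(n²−1)] = 1 − 6×98 / (9×80)
  = 1 − 588/720 = 1 − 0.81667 ≈ 0.1833

0.1833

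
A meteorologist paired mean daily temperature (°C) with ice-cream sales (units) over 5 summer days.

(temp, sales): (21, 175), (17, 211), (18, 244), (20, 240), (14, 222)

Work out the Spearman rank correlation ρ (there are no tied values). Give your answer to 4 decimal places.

-0.2000

Rank temp: 5, 2, 3, 4, 1
Rank sales: 1, 2, 5, 4, 3
d = rank(temp) − rank(sales): 4, 0, -2, 0, -2; Σd² = 24
ρ = 1 − 6Σd² / [n(n²−1)] = 1 − 6×24 / (5×24) = 1 − 144/120 ≈ -0.2000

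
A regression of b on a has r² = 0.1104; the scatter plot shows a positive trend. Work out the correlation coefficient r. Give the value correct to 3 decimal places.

|r| = √0.1104 = 0.332
The association is positive, so r = 0.332.

0.332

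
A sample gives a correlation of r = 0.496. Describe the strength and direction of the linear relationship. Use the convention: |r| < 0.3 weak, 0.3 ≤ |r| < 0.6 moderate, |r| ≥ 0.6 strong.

moderate positive

r = 0.496 > 0 so the relationship is positive.
|r| = 0.496, which falls in the moderate range.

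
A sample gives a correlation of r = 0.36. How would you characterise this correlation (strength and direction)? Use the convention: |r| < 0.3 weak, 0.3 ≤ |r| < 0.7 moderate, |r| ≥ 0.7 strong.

moderate positive

r = 0.36 > 0 so the relationship is positive.
|r| = 0.36, which falls in the moderate range.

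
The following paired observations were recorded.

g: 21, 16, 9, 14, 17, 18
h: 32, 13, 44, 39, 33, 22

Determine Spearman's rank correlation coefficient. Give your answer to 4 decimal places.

Rank g: 6, 3, 1, 2, 4, 5
Rank h: 3, 1, 6, 5, 4, 2
d = rank(g) − rank(h): 3, 2, -5, -3, 0, 3; Σd² = 56
ρ = 1 − 6Σd² / [n(n²−1)] = 1 − 6×56 / (6×35) = 1 − 336/210 ≈ -0.6000

-0.6000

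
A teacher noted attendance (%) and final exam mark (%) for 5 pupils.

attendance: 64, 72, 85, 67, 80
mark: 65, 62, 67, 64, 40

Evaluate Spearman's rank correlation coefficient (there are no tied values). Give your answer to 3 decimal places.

0.000

Rank attendance: 1, 3, 5, 2, 4
Rank mark: 4, 2, 5, 3, 1
d = rank(attendance) − rank(mark): -3, 1, 0, -1, 3; Σd² = 20
ρ = 1 − 6Σd² / [n(n²−1)] = 1 − 6×20 / (5×24) = 1 − 120/120 ≈ 0.000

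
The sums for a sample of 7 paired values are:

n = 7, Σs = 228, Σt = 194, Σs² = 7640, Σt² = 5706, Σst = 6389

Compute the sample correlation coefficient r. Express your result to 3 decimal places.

r = (nΣst − ΣsΣt) / √[(nΣs² − (Σs)²)(nΣt² − (Σt)²)]
Numerator: 7×6389 − 228×194 = 491
Denominator: √[(53480 − 51984)(39942 − 37636)] = √[1496 × 2306] = 1857.3573
r = 491 / 1857.3573 ≈ 0.264

0.264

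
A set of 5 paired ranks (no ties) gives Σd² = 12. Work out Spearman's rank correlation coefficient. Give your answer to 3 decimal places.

ρ = 1 − 6Σd² / [n(n²−1)] = 1 − 6×12 / (5×24)
  = 1 − 72/120 = 1 − 0.6000 ≈ 0.400

0.400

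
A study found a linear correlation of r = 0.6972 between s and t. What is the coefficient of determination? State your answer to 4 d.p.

0.4861

r² = (0.6972)² = 0.4861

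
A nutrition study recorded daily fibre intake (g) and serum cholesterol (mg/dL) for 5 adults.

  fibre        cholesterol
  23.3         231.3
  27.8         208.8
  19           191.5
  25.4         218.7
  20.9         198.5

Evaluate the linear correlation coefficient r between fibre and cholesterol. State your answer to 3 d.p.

0.541

n = 5, Σx = 116.4, Σy = 1048.8, Σx² = 2758.7, Σy² = 221001.32, Σxy = 24536.06
nΣxy − ΣxΣy = 122680.3 − 122080.32 = 599.98
nΣx² − (Σx)² = 13793.5 − 13548.96 = 244.54; nΣy² − (Σy)² = 1105006.6 − 1099981.44 = 5025.16
r = 599.98 / √(244.54 × 5025.16) = 599.98 / 1108.5363 ≈ 0.541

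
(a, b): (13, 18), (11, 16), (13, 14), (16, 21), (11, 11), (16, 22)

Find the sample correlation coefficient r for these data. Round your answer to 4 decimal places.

0.8684

n = 6, Σa = 80, Σb = 102, Σa² = 1092, Σb² = 1822, Σab = 1401
nΣab − ΣaΣb = 8406 − 8160 = 246
nΣa² − (Σa)² = 6552 − 6400 = 152; nΣb² − (Σb)² = 10932 − 10404 = 528
r = 246 / √(152 × 528) = 246 / 283.2949 ≈ 0.8684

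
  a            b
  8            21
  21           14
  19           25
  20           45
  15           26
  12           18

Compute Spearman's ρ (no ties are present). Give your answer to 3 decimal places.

Rank a: 1, 6, 4, 5, 3, 2
Rank b: 3, 1, 4, 6, 5, 2
d = rank(a) − rank(b): -2, 5, 0, -1, -2, 0; Σd² = 34
ρ = 1 − 6Σd² / [n(n²−1)] = 1 − 6×34 / (6×35) = 1 − 204/210 ≈ 0.029

0.029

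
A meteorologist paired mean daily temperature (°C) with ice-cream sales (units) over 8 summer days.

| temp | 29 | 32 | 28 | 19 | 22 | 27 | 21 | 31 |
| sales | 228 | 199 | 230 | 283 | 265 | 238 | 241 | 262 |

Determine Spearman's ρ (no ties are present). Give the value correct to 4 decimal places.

Rank temp: 6, 8, 5, 1, 3, 4, 2, 7
Rank sales: 2, 1, 3, 8, 7, 4, 5, 6
d = rank(temp) − rank(sales): 4, 7, 2, -7, -4, 0, -3, 1; Σd² = 144
ρ = 1 − 6Σd² / [n(n²−1)] = 1 − 6×144 / (8×63) = 1 − 864/504 ≈ -0.7143

-0.7143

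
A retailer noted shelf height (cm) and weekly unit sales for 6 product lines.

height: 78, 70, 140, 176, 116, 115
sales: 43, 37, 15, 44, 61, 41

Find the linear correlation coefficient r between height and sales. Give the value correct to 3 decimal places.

n = 6, Σx = 695, Σy = 241, Σx² = 88241, Σy² = 10781, Σxy = 27579
nΣxy − ΣxΣy = 165474 − 167495 = -2021
nΣx² − (Σx)² = 529446 − 483025 = 46421; nΣy² − (Σy)² = 64686 − 58081 = 6605
r = -2021 / √(46421 × 6605) = -2021 / 17510.3028 ≈ -0.115

-0.115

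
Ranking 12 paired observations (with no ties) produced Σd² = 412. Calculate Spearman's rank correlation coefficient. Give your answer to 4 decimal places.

-0.4406

ρ = 1 − 6Σd² / [n(n²−1)] = 1 − 6×412 / (12×143)
  = 1 − 2472/1716 = 1 − 1.44056 ≈ -0.4406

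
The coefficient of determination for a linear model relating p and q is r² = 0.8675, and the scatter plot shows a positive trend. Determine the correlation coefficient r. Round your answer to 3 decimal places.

|r| = √0.8675 = 0.931
The association is positive, so r = 0.931.

0.931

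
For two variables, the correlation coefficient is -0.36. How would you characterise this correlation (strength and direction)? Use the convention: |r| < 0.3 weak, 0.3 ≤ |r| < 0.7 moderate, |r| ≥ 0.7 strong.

r = -0.36 < 0 so the relationship is negative.
|r| = 0.36, which falls in the moderate range.

moderate negative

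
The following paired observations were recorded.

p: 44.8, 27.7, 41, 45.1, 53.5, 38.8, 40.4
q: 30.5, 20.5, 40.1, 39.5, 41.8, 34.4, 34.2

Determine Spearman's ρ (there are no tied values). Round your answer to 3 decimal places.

Rank p: 5, 1, 4, 6, 7, 2, 3
Rank q: 2, 1, 6, 5, 7, 4, 3
d = rank(p) − rank(q): 3, 0, -2, 1, 0, -2, 0; Σd² = 18
ρ = 1 − 6Σd² / [n(n²−1)] = 1 − 6×18 / (7×48) = 1 − 108/336 ≈ 0.679

0.679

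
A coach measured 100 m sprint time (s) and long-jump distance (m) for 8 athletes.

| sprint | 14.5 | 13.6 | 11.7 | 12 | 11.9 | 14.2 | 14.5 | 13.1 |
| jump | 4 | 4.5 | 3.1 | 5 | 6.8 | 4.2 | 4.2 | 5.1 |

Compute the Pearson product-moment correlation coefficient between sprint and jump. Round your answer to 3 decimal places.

n = 8, Σx = 105.5, Σy = 36.9, Σx² = 1401.21, Σy² = 178.39, Σxy = 483.74
nΣxy − ΣxΣy = 3869.92 − 3892.95 = -23.03
nΣx² − (Σx)² = 11209.68 − 11130.25 = 79.43; nΣy² − (Σy)² = 1427.12 − 1361.61 = 65.51
r = -23.03 / √(79.43 × 65.51) = -23.03 / 72.1350 ≈ -0.319

-0.319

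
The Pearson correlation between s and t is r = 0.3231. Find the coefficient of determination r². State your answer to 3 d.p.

0.104

r² = (0.3231)² = 0.104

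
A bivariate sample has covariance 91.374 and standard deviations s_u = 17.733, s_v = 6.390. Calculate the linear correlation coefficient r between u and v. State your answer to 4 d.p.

0.8064

r = Cov(u,v) / (s_u · s_v) = 91.374 / (17.733 × 6.390)
  = 91.374 / 113.3139 ≈ 0.8064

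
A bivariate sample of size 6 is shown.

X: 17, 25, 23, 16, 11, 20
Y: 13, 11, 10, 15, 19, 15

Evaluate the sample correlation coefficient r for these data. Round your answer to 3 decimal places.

-0.899

n = 6, ΣX = 112, ΣY = 83, ΣX² = 2220, ΣY² = 1201, ΣXY = 1475
nΣXY − ΣXΣY = 8850 − 9296 = -446
nΣX² − (ΣX)² = 13320 − 12544 = 776; nΣY² − (ΣY)² = 7206 − 6889 = 317
r = -446 / √(776 × 317) = -446 / 495.9758 ≈ -0.899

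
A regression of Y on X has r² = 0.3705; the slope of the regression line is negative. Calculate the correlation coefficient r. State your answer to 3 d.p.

-0.609

|r| = √0.3705 = 0.609
The association is negative, so r = −0.609.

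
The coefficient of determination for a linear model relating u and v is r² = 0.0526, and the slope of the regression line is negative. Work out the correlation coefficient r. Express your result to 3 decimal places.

-0.229

|r| = √0.0526 = 0.229
The association is negative, so r = −0.229.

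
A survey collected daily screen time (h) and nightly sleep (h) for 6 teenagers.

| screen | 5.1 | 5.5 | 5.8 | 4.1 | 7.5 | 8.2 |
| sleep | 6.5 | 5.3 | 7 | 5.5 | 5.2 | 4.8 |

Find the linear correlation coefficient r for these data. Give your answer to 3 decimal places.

n = 6, Σx = 36.2, Σy = 34.3, Σx² = 230.2, Σy² = 199.67, Σxy = 203.81
nΣxy − ΣxΣy = 1222.86 − 1241.66 = -18.8
nΣx² − (Σx)² = 1381.2 − 1310.44 = 70.76; nΣy² − (Σy)² = 1198.02 − 1176.49 = 21.53
r = -18.8 / √(70.76 × 21.53) = -18.8 / 39.0316 ≈ -0.482

-0.482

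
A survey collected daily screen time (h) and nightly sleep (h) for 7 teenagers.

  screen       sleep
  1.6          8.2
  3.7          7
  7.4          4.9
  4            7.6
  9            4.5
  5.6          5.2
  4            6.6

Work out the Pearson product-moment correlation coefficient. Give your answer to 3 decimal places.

-0.942

n = 7, Σx = 35.3, Σy = 44, Σx² = 215.37, Σy² = 288.86, Σxy = 201.7
nΣxy − ΣxΣy = 1411.9 − 1553.2 = -141.3
nΣx² − (Σx)² = 1507.59 − 1246.09 = 261.5; nΣy² − (Σy)² = 2022.02 − 1936 = 86.02
r = -141.3 / √(261.5 × 86.02) = -141.3 / 149.9808 ≈ -0.942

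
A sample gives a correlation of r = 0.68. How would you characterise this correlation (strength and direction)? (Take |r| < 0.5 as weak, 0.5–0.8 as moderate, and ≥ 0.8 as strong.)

moderate positive

r = 0.68 > 0 so the relationship is positive.
|r| = 0.68, which falls in the moderate range.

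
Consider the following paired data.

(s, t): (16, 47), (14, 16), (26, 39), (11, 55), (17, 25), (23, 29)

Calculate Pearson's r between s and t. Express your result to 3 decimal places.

-0.185

n = 6, Σs = 107, Σt = 211, Σs² = 2067, Σt² = 8477, Σst = 3687
nΣst − ΣsΣt = 22122 − 22577 = -455
nΣs² − (Σs)² = 12402 − 11449 = 953; nΣt² − (Σt)² = 50862 − 44521 = 6341
r = -455 / √(953 × 6341) = -455 / 2458.2459 ≈ -0.185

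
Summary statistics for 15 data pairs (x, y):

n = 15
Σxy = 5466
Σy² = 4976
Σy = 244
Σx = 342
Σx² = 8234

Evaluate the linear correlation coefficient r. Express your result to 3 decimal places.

r = (nΣxy − ΣxΣy) / √[(nΣx² − (Σx)²)(nΣy² − (Σy)²)]
Numerator: 15×5466 − 342×244 = -1458
Denominator: √[(123510 − 116964)(74640 − 59536)] = √[6546 × 15104] = 9943.3789
r = -1458 / 9943.3789 ≈ -0.147

-0.147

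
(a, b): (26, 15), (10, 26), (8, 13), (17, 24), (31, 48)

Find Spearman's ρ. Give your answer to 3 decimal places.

0.600

Rank a: 4, 2, 1, 3, 5
Rank b: 2, 4, 1, 3, 5
d = rank(a) − rank(b): 2, -2, 0, 0, 0; Σd² = 8
ρ = 1 − 6Σd² / [n(n²−1)] = 1 − 6×8 / (5×24) = 1 − 48/120 ≈ 0.600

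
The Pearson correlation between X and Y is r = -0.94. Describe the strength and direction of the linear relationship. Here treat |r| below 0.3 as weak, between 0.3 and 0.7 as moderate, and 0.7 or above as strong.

strong negative

r = -0.94 < 0 so the relationship is negative.
|r| = 0.94, which falls in the strong range.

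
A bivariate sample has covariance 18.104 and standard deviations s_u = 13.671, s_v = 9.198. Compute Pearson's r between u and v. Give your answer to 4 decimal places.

0.1440

r = Cov(u,v) / (s_u · s_v) = 18.104 / (13.671 × 9.198)
  = 18.104 / 125.7459 ≈ 0.1440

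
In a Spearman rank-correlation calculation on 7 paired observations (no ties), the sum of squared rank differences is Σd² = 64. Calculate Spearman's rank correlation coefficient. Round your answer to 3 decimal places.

ρ = 1 − 6Σd² / [n(n²−1)] = 1 − 6×64 / (7×48)
  = 1 − 384/336 = 1 − 1.1429 ≈ -0.143

-0.143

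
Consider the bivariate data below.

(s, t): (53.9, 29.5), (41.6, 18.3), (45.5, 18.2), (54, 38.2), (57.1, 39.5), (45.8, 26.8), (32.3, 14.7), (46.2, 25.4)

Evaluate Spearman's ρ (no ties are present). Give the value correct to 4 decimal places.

Rank s: 6, 2, 3, 7, 8, 4, 1, 5
Rank t: 6, 3, 2, 7, 8, 5, 1, 4
d = rank(s) − rank(t): 0, -1, 1, 0, 0, -1, 0, 1; Σd² = 4
ρ = 1 − 6Σd² / [n(n²−1)] = 1 − 6×4 / (8×63) = 1 − 24/504 ≈ 0.9524

0.9524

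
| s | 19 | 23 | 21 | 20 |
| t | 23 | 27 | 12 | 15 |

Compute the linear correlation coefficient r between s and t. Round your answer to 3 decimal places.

n = 4, Σs = 83, Σt = 77, Σs² = 1731, Σt² = 1627, Σst = 1610
nΣst − ΣsΣt = 6440 − 6391 = 49
nΣs² − (Σs)² = 6924 − 6889 = 35; nΣt² − (Σt)² = 6508 − 5929 = 579
r = 49 / √(35 × 579) = 49 / 142.3552 ≈ 0.344

0.344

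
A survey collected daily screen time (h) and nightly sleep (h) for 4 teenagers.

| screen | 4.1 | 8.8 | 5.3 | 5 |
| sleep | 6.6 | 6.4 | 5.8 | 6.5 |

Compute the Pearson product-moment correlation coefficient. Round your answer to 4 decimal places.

n = 4, Σx = 23.2, Σy = 25.3, Σx² = 147.34, Σy² = 160.41, Σxy = 146.62
nΣxy − ΣxΣy = 586.48 − 586.96 = -0.48
nΣx² − (Σx)² = 589.36 − 538.24 = 51.12; nΣy² − (Σy)² = 641.64 − 640.09 = 1.55
r = -0.48 / √(51.12 × 1.55) = -0.48 / 8.9015 ≈ -0.0539

-0.0539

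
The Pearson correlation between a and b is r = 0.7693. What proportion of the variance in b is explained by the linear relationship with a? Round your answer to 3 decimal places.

0.592

r² = (0.7693)² = 0.592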